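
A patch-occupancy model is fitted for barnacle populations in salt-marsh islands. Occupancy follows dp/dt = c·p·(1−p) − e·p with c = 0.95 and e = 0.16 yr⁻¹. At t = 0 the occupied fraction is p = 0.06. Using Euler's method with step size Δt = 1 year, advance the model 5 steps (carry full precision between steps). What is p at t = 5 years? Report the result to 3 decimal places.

0.597

Update rule: p ← p + [c·p·(1−p) − e·p]·Δt with Δt = 1.
t = 1: p = 0.06000 + (+0.04398) = 0.10398
t = 2: p = 0.10398 + (+0.07187) = 0.17585
t = 3: p = 0.17585 + (+0.10955) = 0.28540
t = 4: p = 0.28540 + (+0.14809) = 0.43348
t = 5: p = 0.43348 + (+0.16394) = 0.59742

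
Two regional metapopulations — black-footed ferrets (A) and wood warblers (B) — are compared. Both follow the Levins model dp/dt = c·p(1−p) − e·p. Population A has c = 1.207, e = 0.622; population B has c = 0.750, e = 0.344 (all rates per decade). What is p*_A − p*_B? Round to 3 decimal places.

-0.057

A: p*_A = 1 − 0.622/1.207 = 0.4847.
B: p*_B = 1 − 0.344/0.750 = 0.5413.
p*_A − p*_B = 0.4847 − 0.5413 = -0.0567.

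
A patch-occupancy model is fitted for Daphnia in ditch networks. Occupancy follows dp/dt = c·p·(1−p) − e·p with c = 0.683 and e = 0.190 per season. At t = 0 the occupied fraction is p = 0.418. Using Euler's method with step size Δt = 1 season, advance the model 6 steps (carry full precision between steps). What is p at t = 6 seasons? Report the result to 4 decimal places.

0.7080

Update rule: p ← p + [c·p·(1−p) − e·p]·Δt with Δt = 1.
t = 1: p = 0.41800 + (+0.08674) = 0.50474
t = 2: p = 0.50474 + (+0.07483) = 0.57957
t = 3: p = 0.57957 + (+0.05631) = 0.63588
t = 4: p = 0.63588 + (+0.03732) = 0.67320
t = 5: p = 0.67320 + (+0.02235) = 0.69555
t = 6: p = 0.69555 + (+0.01248) = 0.70803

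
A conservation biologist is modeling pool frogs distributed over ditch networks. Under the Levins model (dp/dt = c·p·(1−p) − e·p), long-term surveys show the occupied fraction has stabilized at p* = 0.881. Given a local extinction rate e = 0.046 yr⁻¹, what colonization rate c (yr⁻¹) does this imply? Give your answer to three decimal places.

At equilibrium c(1−p*) = e, so c = e/(1−p*).
c = 0.046/(1 − 0.881) = 0.046/0.1190 = 0.3866.

0.387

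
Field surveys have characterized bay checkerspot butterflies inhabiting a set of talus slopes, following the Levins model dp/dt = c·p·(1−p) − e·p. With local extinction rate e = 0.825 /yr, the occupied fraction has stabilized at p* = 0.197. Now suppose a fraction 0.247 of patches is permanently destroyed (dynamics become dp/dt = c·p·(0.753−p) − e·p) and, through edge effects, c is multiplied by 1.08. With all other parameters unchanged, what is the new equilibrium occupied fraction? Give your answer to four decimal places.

0.0095

Balance c(1−p*) = e gives c = e/(1 − 0.19700) = 0.825/0.80300 = 1.02740.
New p* = 0.753 − e/c = 0.753 − 0.82500/1.10959 = 0.00948.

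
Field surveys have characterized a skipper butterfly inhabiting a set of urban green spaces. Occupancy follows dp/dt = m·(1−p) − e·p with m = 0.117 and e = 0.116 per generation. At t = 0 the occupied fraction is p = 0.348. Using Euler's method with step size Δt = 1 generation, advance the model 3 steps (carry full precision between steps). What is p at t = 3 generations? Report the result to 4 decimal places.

0.4326

Update rule: p ← p + [m·(1−p) − e·p]·Δt with Δt = 1.
step 1: Δp = +0.03592, p = 0.38392
step 2: Δp = +0.02755, p = 0.41146
step 3: Δp = +0.02113, p = 0.43259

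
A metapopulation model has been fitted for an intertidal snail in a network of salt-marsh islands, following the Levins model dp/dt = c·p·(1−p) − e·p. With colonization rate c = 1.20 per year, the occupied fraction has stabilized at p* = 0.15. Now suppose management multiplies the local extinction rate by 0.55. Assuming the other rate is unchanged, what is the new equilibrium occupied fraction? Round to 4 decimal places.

Balance c(1−p*) = e gives e = 1.20×(1 − 0.15000) = 1.02000.
New p* = 1 − e/c = 1 − 0.56100/1.20000 = 0.53250.

0.5325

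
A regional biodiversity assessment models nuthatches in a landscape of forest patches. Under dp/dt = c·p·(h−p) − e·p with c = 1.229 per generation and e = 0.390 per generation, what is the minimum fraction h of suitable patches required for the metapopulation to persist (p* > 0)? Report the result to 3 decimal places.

p* = h − e/c is positive only when h > e/c.
h_min = e/c = 0.390/1.229 = 0.3173.

0.317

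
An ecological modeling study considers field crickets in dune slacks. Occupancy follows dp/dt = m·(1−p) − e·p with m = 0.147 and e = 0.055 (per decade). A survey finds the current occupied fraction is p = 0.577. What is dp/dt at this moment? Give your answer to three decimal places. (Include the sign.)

0.030

Colonization term: m·(1−p) = 0.147×0.4230 = 0.06218.
Extinction term: e·p = 0.03173.
dp/dt = 0.06218 − 0.03173 = 0.03045.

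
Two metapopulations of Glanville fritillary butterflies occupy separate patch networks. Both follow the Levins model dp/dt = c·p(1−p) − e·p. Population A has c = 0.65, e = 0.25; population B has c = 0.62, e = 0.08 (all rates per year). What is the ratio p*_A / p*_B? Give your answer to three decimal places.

0.707

A: p*_A = 1 − 0.25/0.65 = 0.6154.
B: p*_B = 1 − 0.08/0.62 = 0.8710.
p*_A / p*_B = 0.6154/0.8710 = 0.7066.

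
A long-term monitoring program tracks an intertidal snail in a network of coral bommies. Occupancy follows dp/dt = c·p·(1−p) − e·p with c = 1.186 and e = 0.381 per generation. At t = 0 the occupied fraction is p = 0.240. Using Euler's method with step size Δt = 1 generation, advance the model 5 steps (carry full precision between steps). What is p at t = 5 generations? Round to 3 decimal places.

Update rule: p ← p + [c·p·(1−p) − e·p]·Δt with Δt = 1.
  1  |  dp/dt·Δt = +0.124886  |  p_1 = 0.364886
  2  |  dp/dt·Δt = +0.135827  |  p_2 = 0.500713
  3  |  dp/dt·Δt = +0.105728  |  p_3 = 0.606441
  4  |  dp/dt·Δt = +0.052009  |  p_4 = 0.658450
  5  |  dp/dt·Δt = +0.015854  |  p_5 = 0.674304

0.674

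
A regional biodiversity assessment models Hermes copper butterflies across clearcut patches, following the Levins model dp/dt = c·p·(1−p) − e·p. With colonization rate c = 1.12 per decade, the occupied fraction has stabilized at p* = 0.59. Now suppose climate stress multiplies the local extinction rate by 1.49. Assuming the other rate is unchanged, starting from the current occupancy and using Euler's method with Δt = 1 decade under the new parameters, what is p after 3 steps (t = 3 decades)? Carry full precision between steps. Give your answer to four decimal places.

Balance c(1−p*) = e gives e = 1.12×(1 − 0.59000) = 0.45920.
Starting from p₀ = 0.59000; update p ← p + (dp/dt)·Δt with the new parameters.
t = 1: p = 0.59000 + (-0.13275) = 0.45725
t = 2: p = 0.45725 + (-0.03490) = 0.42235
t = 3: p = 0.42235 + (-0.01573) = 0.40662

0.4066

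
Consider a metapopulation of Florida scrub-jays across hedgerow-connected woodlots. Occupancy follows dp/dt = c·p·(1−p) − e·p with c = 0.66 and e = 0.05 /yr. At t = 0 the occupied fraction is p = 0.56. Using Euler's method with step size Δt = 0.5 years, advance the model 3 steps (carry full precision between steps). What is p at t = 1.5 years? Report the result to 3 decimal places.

Update rule: p ← p + [c·p·(1−p) − e·p]·Δt with Δt = 0.5.
step 1: Δp = +0.06731, p = 0.62731
step 2: Δp = +0.06147, p = 0.68878
step 3: Δp = +0.05352, p = 0.74230

0.742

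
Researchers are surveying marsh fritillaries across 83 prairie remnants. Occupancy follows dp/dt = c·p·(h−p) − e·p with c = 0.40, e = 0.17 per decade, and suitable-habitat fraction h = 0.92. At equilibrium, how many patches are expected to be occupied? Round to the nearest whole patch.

41

p* = h − e/c = 0.92 − 0.4250 = 0.4950.
Expected occupied patches = N × p* = 83 × 0.4950 = 41.09 ≈ 41.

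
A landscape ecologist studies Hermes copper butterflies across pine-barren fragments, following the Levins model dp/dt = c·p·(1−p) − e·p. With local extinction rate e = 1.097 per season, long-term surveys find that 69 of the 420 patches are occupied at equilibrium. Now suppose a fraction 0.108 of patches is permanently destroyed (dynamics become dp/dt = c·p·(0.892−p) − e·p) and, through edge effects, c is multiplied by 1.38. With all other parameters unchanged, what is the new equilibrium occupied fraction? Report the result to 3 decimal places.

0.286

Observed p* = 69/420 = 0.16429.
Balance c(1−p*) = e gives c = e/(1 − 0.16429) = 1.097/0.83571 = 1.31266.
New p* = 0.892 − e/c = 0.892 − 1.09700/1.81147 = 0.28641.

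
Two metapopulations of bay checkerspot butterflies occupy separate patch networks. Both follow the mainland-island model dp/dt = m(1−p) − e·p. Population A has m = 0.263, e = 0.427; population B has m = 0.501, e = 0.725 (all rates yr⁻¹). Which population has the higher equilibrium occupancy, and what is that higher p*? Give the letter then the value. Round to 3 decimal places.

B, 0.409

A: p*_A = m/(m+e) = 0.263/0.6900 = 0.3812.
B: p*_B = 0.501/1.2260 = 0.4086.
B is higher at 0.4086.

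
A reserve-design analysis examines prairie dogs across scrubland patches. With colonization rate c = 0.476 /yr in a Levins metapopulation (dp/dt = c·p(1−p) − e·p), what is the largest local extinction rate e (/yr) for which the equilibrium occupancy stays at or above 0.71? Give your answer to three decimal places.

0.138

1 − e/c ≥ 0.71 ⇒ e ≤ c(1 − 0.71) = 0.476 × 0.2900.
e_max = 0.1380.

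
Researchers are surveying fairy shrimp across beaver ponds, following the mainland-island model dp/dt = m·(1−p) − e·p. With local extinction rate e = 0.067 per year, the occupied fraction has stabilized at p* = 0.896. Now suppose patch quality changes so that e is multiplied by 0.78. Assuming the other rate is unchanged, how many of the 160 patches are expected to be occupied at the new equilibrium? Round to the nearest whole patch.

147

Balance m(1−p*) = e·p* gives m = e·p*/(1−p*) = 0.067×0.89600/0.10400 = 0.57723.
New p* = m/(m+e) = 0.57723/(0.57723+0.05226) = 0.91698.
Expected occupied = 160 × 0.91698 = 146.72 ≈ 147.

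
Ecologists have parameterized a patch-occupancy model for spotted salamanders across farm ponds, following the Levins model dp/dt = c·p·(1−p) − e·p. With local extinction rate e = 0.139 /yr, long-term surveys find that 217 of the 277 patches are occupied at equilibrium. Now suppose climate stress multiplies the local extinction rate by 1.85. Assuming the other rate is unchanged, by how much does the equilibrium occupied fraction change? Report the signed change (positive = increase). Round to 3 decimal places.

Observed p* = 217/277 = 0.78339.
Balance c(1−p*) = e gives c = e/(1 − 0.78339) = 0.139/0.21661 = 0.64171.
New p* = 1 − e/c = 1 − 0.25715/0.64171 = 0.59927.
Δp* = 0.59927 − 0.78339 = -0.18412.

-0.184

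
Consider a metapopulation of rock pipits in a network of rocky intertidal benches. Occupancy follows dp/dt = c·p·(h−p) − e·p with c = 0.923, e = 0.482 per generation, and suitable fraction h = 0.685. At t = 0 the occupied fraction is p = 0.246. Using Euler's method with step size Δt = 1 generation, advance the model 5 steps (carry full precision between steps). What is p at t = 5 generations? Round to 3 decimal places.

0.190

Update rule: p ← p + [c·p·(h−p) − e·p]·Δt with Δt = 1.
t = 1: p = 0.24600 + (-0.01889) = 0.22711
t = 2: p = 0.22711 + (-0.01348) = 0.21362
t = 3: p = 0.21362 + (-0.01002) = 0.20360
t = 4: p = 0.20360 + (-0.00767) = 0.19593
t = 5: p = 0.19593 + (-0.00599) = 0.18994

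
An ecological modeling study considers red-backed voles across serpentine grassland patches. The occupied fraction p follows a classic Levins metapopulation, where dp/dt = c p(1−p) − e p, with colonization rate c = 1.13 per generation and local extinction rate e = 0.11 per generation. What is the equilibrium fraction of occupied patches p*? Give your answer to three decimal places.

0.903

At equilibrium, colonization balances extinction: c·p*·(1−p*) = e·p*.
So p* = 1 − e/c = 1 − 0.11/1.13 = 1 − 0.0973 = 0.9027.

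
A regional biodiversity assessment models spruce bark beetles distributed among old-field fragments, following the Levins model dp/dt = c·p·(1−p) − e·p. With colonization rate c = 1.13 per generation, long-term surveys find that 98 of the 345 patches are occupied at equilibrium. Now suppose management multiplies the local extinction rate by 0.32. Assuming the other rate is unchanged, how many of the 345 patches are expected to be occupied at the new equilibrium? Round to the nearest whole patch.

266

Observed p* = 98/345 = 0.28406.
Balance c(1−p*) = e gives e = 1.13×(1 − 0.28406) = 0.80901.
New p* = 1 − e/c = 1 − 0.25888/1.13000 = 0.77090.
Expected occupied = 345 × 0.77090 = 265.96 ≈ 266.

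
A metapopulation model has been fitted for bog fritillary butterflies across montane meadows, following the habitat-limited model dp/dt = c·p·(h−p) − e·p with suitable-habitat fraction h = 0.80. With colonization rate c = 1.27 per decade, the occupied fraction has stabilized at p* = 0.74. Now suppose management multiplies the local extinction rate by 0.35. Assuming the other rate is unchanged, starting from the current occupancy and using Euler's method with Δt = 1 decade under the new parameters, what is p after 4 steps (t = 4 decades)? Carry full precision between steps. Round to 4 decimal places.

Balance c(h−p*) = e gives e = 1.27×(0.8 − 0.74000) = 0.07620.
Starting from p₀ = 0.74000; update p ← p + (dp/dt)·Δt with the new parameters.
  1  |  dp/dt·Δt = +0.036652  |  p_1 = 0.776652
  2  |  dp/dt·Δt = +0.002316  |  p_2 = 0.778968
  3  |  dp/dt·Δt = +0.000032  |  p_3 = 0.779000
  4  |  dp/dt·Δt = +0.000000  |  p_4 = 0.779000

0.7790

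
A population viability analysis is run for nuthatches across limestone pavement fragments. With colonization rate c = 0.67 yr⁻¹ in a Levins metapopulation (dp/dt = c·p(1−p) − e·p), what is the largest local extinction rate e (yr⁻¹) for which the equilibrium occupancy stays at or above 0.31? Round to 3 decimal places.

1 − e/c ≥ 0.31 ⇒ e ≤ c(1 − 0.31) = 0.67 × 0.6900.
e_max = 0.4623.

0.462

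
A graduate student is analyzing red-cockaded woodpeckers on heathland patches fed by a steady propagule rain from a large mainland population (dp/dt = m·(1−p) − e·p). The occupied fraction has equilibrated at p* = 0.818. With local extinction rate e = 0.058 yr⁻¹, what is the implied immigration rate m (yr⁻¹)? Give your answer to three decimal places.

At equilibrium m(1−p*) = e·p*, so m = e·p*/(1−p*).
m = 0.058 × 0.818 / 0.1820 = 0.0474/0.1820 = 0.2607.

0.261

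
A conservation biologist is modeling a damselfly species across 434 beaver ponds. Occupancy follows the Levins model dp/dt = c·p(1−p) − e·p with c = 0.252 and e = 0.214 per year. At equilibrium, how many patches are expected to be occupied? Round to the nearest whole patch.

65

p* = 1 − e/c = 1 − 0.214/0.252 = 0.1508.
Expected occupied patches = N × p* = 434 × 0.1508 = 65.44 ≈ 65.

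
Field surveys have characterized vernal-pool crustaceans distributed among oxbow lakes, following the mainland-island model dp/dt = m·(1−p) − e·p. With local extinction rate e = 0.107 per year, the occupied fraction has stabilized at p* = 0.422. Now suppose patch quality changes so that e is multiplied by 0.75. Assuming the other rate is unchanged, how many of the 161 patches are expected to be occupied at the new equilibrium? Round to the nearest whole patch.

79

Balance m(1−p*) = e·p* gives m = e·p*/(1−p*) = 0.107×0.42200/0.57800 = 0.07812.
New p* = m/(m+e) = 0.07812/(0.07812+0.08025) = 0.49328.
Expected occupied = 161 × 0.49328 = 79.42 ≈ 79.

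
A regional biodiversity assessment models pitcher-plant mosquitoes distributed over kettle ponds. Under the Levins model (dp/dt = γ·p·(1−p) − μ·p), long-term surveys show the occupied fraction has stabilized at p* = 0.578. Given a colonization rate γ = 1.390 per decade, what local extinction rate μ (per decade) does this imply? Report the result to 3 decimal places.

At equilibrium γ(1−p*) = μ.
μ = 1.390 × (1 − 0.578) = 1.390 × 0.4220 = 0.5866.

0.587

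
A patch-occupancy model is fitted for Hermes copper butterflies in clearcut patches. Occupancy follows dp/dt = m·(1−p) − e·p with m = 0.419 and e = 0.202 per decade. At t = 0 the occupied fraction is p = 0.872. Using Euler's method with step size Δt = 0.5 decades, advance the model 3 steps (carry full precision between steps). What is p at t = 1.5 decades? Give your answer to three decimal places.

Update rule: p ← p + [m·(1−p) − e·p]·Δt with Δt = 0.5.
t = 0.5: p = 0.87200 + (-0.06126) = 0.81074
t = 1: p = 0.81074 + (-0.04224) = 0.76851
t = 1.5: p = 0.76851 + (-0.02912) = 0.73939

0.739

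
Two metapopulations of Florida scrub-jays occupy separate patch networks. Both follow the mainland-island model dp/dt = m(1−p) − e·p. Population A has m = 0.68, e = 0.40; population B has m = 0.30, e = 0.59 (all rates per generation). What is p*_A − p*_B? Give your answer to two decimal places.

A: p*_A = m/(m+e) = 0.68/1.0800 = 0.6296.
B: p*_B = 0.30/0.8900 = 0.3371.
p*_A − p*_B = 0.6296 − 0.3371 = 0.2926.

0.29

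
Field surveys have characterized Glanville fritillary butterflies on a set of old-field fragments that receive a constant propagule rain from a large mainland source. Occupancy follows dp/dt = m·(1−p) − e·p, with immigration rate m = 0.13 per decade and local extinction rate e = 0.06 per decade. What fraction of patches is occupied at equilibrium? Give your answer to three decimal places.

At equilibrium the propagule rain into empty patches balances local extinction: m(1−p*) = e·p*.
p* = m/(m+e) = 0.13/(0.13+0.06) = 0.13/0.1900 = 0.6842.

0.684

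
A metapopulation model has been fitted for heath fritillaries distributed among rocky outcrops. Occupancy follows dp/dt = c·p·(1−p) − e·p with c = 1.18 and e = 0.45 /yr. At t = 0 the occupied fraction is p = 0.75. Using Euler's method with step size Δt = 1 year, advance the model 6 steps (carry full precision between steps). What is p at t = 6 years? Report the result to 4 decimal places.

0.6187

Update rule: p ← p + [c·p·(1−p) − e·p]·Δt with Δt = 1.
  1  |  dp/dt·Δt = -0.116250  |  p_1 = 0.633750
  2  |  dp/dt·Δt = -0.011297  |  p_2 = 0.622453
  3  |  dp/dt·Δt = -0.002798  |  p_3 = 0.619655
  4  |  dp/dt·Δt = -0.000740  |  p_4 = 0.618916
  5  |  dp/dt·Δt = -0.000199  |  p_5 = 0.618717
  6  |  dp/dt·Δt = -0.000054  |  p_6 = 0.618664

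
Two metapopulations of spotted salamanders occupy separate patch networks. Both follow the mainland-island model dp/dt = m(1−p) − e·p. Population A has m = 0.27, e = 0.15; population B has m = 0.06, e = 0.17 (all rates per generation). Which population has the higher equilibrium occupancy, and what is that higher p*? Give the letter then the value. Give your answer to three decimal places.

A: p*_A = m/(m+e) = 0.27/0.4200 = 0.6429.
B: p*_B = 0.06/0.2300 = 0.2609.
A is higher at 0.6429.

A, 0.643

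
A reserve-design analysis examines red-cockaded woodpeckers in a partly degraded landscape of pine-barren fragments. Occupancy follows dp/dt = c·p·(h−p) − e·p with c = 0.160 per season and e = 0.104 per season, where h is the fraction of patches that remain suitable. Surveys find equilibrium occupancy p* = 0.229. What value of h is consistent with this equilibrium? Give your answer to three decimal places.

0.879

At equilibrium c(h−p*) = e, so h = p* + e/c.
h = 0.229 + 0.104/0.160 = 0.229 + 0.6500 = 0.8790.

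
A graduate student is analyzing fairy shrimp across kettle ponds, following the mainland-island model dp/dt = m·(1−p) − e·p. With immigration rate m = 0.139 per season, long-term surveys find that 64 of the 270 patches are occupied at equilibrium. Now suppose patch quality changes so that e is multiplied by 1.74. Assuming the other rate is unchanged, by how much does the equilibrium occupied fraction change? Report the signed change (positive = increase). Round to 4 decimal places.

Observed p* = 64/270 = 0.23704.
Balance m(1−p*) = e·p* gives e = m(1−p*)/p* = 0.139×0.76296/0.23704 = 0.44740.
New p* = m/(m+e) = 0.13900/(0.13900+0.77848) = 0.15150.
Δp* = 0.15150 − 0.23704 = -0.08554.

-0.0855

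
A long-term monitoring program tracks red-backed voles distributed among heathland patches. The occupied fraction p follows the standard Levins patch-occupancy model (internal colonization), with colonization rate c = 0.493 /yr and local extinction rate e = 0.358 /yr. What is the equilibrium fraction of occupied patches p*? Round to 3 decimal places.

Setting dp/dt = 0 and dividing through by p* gives c·(1−p*) = e.
So p* = 1 − e/c = 1 − 0.358/0.493 = 1 − 0.7262 = 0.2738.

0.274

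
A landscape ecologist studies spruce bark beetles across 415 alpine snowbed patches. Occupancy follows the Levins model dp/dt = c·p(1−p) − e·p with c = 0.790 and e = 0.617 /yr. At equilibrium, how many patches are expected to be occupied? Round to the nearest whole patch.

91

p* = 1 − e/c = 1 − 0.617/0.790 = 0.2190.
Expected occupied patches = N × p* = 415 × 0.2190 = 90.88 ≈ 91.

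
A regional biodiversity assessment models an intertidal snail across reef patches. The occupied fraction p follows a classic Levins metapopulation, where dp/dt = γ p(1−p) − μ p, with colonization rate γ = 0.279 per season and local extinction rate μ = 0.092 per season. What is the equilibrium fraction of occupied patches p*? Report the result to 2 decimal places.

0.67

At equilibrium, colonization balances extinction: γ·p*·(1−p*) = μ·p*.
So p* = 1 − μ/γ = 1 − 0.092/0.279 = 1 − 0.3297 = 0.6703.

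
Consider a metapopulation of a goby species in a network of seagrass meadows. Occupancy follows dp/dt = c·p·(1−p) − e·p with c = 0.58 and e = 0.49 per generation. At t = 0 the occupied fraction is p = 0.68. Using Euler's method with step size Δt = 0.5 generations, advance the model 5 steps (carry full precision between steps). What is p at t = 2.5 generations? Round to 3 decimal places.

Update rule: p ← p + [c·p·(1−p) − e·p]·Δt with Δt = 0.5.
  1  |  dp/dt·Δt = -0.103496  |  p_1 = 0.576504
  2  |  dp/dt·Δt = -0.070441  |  p_2 = 0.506063
  3  |  dp/dt·Δt = -0.051496  |  p_3 = 0.454567
  4  |  dp/dt·Δt = -0.039468  |  p_4 = 0.415100
  5  |  dp/dt·Δt = -0.031290  |  p_5 = 0.383810

0.384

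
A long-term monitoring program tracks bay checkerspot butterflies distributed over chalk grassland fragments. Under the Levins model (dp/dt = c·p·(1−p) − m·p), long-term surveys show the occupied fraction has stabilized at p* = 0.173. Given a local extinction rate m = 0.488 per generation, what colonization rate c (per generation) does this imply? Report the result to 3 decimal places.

0.590

At equilibrium c(1−p*) = m, so c = m/(1−p*).
c = 0.488/(1 − 0.173) = 0.488/0.8270 = 0.5901.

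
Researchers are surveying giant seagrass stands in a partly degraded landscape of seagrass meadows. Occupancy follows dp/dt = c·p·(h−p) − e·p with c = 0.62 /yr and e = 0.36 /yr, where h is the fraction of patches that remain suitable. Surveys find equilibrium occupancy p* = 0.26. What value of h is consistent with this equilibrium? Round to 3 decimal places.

0.841

At equilibrium c(h−p*) = e, so h = p* + e/c.
h = 0.26 + 0.36/0.62 = 0.26 + 0.5806 = 0.8406.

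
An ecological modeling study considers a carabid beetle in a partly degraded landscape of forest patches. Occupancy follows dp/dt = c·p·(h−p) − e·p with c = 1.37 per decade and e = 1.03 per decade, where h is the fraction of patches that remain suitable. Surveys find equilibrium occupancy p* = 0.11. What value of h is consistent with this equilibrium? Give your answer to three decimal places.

At equilibrium c(h−p*) = e, so h = p* + e/c.
h = 0.11 + 1.03/1.37 = 0.11 + 0.7518 = 0.8618.

0.862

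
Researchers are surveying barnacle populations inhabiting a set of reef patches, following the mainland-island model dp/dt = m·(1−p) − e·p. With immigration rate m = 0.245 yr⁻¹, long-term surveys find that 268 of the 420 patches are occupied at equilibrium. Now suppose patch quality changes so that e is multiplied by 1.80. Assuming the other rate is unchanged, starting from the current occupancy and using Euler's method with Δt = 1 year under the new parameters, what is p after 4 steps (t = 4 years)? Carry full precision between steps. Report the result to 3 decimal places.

0.504

Observed p* = 268/420 = 0.63810.
Balance m(1−p*) = e·p* gives e = m(1−p*)/p* = 0.245×0.36190/0.63810 = 0.13896.
Starting from p₀ = 0.63810; update p ← p + (dp/dt)·Δt with the new parameters.
p: 0.63810 → 0.56716  (Δp = -0.07093)
p: 0.56716 → 0.53135  (Δp = -0.03581)
p: 0.53135 → 0.51327  (Δp = -0.01808)
p: 0.51327 → 0.50414  (Δp = -0.00913)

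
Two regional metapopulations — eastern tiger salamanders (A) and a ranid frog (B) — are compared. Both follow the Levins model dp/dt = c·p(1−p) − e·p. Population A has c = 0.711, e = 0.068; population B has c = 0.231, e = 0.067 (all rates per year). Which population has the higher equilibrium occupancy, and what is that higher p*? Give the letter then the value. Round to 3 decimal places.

A, 0.904

A: p*_A = 1 − 0.068/0.711 = 0.9044.
B: p*_B = 1 − 0.067/0.231 = 0.7100.
A is higher at 0.9044.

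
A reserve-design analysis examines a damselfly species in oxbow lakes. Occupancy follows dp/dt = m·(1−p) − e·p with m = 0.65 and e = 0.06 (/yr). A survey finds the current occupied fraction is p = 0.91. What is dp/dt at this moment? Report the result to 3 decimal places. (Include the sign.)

0.004

Colonization term: m·(1−p) = 0.65×0.0900 = 0.05850.
Extinction term: e·p = 0.05460.
dp/dt = 0.05850 − 0.05460 = 0.00390.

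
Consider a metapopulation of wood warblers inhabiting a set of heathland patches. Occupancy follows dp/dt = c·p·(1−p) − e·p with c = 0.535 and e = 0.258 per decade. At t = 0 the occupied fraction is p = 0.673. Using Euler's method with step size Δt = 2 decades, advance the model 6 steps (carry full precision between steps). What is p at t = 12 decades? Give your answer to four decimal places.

Update rule: p ← p + [c·p·(1−p) − e·p]·Δt with Δt = 2.
p: 0.67300 → 0.56121  (Δp = -0.11179)
p: 0.56121 → 0.53512  (Δp = -0.02609)
p: 0.53512 → 0.52518  (Δp = -0.00994)
p: 0.52518 → 0.52101  (Δp = -0.00417)
p: 0.52101 → 0.51920  (Δp = -0.00181)
p: 0.51920 → 0.51840  (Δp = -0.00080)

0.5184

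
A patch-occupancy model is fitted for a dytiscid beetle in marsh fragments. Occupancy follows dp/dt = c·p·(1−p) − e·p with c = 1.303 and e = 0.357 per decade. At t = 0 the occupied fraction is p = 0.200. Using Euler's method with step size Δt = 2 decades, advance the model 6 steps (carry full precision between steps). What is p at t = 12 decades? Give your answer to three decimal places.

0.761

Update rule: p ← p + [c·p·(1−p) − e·p]·Δt with Δt = 2.
step 1: Δp = +0.27416, p = 0.47416
step 2: Δp = +0.31121, p = 0.78537
step 3: Δp = -0.12148, p = 0.66389
step 4: Δp = +0.10748, p = 0.77137
step 5: Δp = -0.09118, p = 0.68020
step 6: Δp = +0.08122, p = 0.76142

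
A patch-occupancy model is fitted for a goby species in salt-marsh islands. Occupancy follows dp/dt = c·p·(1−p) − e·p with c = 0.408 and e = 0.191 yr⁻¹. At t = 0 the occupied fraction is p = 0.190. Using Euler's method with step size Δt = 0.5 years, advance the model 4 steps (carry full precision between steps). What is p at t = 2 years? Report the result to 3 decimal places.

Update rule: p ← p + [c·p·(1−p) − e·p]·Δt with Δt = 0.5.
step 1: Δp = +0.01325, p = 0.20325
step 2: Δp = +0.01363, p = 0.21688
step 3: Δp = +0.01394, p = 0.23081
step 4: Δp = +0.01418, p = 0.24499

0.245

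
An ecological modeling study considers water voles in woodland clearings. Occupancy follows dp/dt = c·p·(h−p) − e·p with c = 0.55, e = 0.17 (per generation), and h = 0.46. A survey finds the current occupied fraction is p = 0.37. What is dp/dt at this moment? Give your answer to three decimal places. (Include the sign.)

Colonization term: c·p·(h−p) = 0.55×0.37×0.0900 = 0.01832.
Extinction term: e·p = 0.06290.
dp/dt = 0.01832 − 0.06290 = -0.04458.

-0.045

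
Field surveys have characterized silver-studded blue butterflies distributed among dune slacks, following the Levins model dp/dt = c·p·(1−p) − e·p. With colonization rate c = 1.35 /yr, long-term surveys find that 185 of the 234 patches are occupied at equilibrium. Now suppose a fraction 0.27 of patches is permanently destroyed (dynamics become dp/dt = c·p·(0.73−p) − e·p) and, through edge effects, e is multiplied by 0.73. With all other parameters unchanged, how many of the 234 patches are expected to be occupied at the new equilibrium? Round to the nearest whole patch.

Observed p* = 185/234 = 0.79060.
Balance c(1−p*) = e gives e = 1.35×(1 − 0.79060) = 0.28269.
New p* = 0.73 − e/c = 0.73 − 0.20636/1.35000 = 0.57714.
Expected occupied = 234 × 0.57714 = 135.05 ≈ 135.

135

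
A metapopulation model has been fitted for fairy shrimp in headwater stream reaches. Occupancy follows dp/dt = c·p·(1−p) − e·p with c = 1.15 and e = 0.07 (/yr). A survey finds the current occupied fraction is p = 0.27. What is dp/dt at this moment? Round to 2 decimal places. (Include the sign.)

0.21

Colonization term: c·p·(1−p) = 1.15×0.27×0.7300 = 0.22667.
Extinction term: e·p = 0.01890.
dp/dt = 0.22667 − 0.01890 = 0.20777.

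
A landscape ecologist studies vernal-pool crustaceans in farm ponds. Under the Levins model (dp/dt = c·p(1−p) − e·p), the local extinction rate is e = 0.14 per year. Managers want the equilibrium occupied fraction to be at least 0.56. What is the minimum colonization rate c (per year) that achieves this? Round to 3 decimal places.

0.318

p* = 1 − e/c ≥ 0.56 requires e/c ≤ 0.4400, i.e. c ≥ e/0.4400.
c_min = 0.14/0.4400 = 0.3182.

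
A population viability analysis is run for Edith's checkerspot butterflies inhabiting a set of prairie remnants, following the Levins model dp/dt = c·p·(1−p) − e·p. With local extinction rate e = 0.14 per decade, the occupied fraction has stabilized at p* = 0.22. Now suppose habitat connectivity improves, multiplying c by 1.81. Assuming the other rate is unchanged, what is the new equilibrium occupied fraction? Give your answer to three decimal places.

Balance c(1−p*) = e gives c = e/(1 − 0.22000) = 0.14/0.78000 = 0.17949.
New p* = 1 − e/c = 1 − 0.14000/0.32488 = 0.56907.

0.569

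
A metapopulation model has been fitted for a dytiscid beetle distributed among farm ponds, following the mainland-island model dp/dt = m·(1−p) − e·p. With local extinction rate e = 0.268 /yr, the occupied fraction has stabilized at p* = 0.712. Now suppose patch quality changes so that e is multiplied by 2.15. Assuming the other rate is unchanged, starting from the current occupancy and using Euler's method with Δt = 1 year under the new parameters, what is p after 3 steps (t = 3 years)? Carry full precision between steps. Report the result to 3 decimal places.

0.532

Balance m(1−p*) = e·p* gives m = e·p*/(1−p*) = 0.268×0.71200/0.28800 = 0.66256.
Starting from p₀ = 0.71200; update p ← p + (dp/dt)·Δt with the new parameters.
step 1: Δp = -0.21944, p = 0.49256
step 2: Δp = +0.05239, p = 0.54495
step 3: Δp = -0.01251, p = 0.53244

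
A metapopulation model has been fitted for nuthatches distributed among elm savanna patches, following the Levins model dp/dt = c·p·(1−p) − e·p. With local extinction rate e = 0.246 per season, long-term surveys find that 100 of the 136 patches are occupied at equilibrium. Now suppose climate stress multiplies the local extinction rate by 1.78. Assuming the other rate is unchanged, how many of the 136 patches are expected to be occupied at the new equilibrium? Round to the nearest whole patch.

Observed p* = 100/136 = 0.73529.
Balance c(1−p*) = e gives c = e/(1 − 0.73529) = 0.246/0.26471 = 0.92932.
New p* = 1 − e/c = 1 − 0.43788/0.92932 = 0.52882.
Expected occupied = 136 × 0.52882 = 71.92 ≈ 72.

72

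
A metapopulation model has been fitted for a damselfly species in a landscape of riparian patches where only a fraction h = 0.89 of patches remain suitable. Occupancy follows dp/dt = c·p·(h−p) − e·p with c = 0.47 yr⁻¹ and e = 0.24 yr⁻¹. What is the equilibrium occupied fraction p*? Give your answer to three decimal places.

0.379

Setting dp/dt = 0 and dividing by p* gives c·(h−p*) = e.
So p* = h − e/c = 0.89 − 0.24/0.47 = 0.89 − 0.5106 = 0.3794.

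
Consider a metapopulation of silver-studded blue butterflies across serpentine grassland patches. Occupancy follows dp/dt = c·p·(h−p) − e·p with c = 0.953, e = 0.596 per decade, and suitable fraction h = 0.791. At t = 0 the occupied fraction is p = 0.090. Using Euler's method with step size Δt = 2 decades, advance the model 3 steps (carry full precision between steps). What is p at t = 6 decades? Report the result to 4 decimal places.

0.1263

Update rule: p ← p + [c·p·(h−p) − e·p]·Δt with Δt = 2.
p: 0.09000 → 0.10297  (Δp = +0.01297)
p: 0.10297 → 0.11526  (Δp = +0.01229)
p: 0.11526 → 0.12632  (Δp = +0.01106)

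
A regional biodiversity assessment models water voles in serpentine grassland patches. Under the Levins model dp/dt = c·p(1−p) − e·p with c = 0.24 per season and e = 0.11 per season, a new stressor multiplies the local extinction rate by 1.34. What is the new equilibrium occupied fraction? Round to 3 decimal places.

Before: p* = 1 − 0.11/0.24 = 0.5417.
After the change, c = 0.24, e = 0.1474, so p* = 1 − 0.1474/0.24 = 0.3858.

0.386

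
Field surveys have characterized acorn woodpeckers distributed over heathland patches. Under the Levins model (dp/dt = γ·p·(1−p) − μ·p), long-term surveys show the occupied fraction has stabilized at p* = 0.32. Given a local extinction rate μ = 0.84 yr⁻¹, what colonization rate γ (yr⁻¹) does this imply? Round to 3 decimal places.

1.235

At equilibrium γ(1−p*) = μ, so γ = μ/(1−p*).
γ = 0.84/(1 − 0.32) = 0.84/0.6800 = 1.2353.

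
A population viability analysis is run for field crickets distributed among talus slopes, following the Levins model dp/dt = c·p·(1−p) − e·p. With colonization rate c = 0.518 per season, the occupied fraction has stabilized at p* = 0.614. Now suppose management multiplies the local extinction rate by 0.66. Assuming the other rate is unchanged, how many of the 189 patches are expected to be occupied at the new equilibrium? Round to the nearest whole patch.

141

Balance c(1−p*) = e gives e = 0.518×(1 − 0.61400) = 0.19995.
New p* = 1 − e/c = 1 − 0.13197/0.51800 = 0.74523.
Expected occupied = 189 × 0.74523 = 140.85 ≈ 141.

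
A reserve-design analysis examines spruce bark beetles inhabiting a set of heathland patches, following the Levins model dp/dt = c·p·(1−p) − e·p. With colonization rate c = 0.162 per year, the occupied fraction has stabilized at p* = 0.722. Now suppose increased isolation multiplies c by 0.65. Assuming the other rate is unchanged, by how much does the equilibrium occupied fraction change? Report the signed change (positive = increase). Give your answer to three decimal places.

-0.150

Balance c(1−p*) = e gives e = 0.162×(1 − 0.72200) = 0.04504.
New p* = 1 − e/c = 1 − 0.04504/0.10530 = 0.57227.
Δp* = 0.57227 − 0.72200 = -0.14973.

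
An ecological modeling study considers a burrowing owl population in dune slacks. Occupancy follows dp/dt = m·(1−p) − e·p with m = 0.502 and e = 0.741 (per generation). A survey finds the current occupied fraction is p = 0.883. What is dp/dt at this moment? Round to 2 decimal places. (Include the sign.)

Colonization term: m·(1−p) = 0.502×0.1170 = 0.05873.
Extinction term: e·p = 0.65430.
dp/dt = 0.05873 − 0.65430 = -0.59557.

-0.60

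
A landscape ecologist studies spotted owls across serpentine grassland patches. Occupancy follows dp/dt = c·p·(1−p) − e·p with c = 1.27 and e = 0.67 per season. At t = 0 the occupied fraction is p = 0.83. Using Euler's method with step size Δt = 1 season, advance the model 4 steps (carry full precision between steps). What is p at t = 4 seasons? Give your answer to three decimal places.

0.471

Update rule: p ← p + [c·p·(1−p) − e·p]·Δt with Δt = 1.
  1  |  dp/dt·Δt = -0.376903  |  p_1 = 0.453097
  2  |  dp/dt·Δt = +0.011131  |  p_2 = 0.464228
  3  |  dp/dt·Δt = +0.004842  |  p_3 = 0.469070
  4  |  dp/dt·Δt = +0.002008  |  p_4 = 0.471078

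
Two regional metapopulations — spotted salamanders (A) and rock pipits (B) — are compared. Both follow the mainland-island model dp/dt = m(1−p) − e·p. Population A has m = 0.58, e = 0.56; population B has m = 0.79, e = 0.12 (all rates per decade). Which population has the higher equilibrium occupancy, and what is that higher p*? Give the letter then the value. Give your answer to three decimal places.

B, 0.868

A: p*_A = m/(m+e) = 0.58/1.1400 = 0.5088.
B: p*_B = 0.79/0.9100 = 0.8681.
B is higher at 0.8681.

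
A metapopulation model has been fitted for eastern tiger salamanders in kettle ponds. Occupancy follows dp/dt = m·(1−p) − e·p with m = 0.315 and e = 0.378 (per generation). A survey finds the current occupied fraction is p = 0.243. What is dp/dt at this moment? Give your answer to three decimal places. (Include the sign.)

0.147

Colonization term: m·(1−p) = 0.315×0.7570 = 0.23846.
Extinction term: e·p = 0.09185.
dp/dt = 0.23846 − 0.09185 = 0.14660.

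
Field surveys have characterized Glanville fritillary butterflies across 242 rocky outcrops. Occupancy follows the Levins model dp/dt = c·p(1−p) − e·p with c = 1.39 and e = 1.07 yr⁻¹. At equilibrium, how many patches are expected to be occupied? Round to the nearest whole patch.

56

p* = 1 − e/c = 1 − 1.07/1.39 = 0.2302.
Expected occupied patches = N × p* = 242 × 0.2302 = 55.71 ≈ 56.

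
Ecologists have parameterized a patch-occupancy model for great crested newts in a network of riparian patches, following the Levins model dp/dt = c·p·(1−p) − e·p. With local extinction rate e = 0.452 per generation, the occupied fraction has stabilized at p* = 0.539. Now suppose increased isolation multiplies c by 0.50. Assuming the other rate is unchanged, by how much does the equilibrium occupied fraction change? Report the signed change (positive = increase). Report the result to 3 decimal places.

-0.461

Balance c(1−p*) = e gives c = e/(1 − 0.53900) = 0.452/0.46100 = 0.98048.
New p* = 1 − e/c = 1 − 0.45200/0.49024 = 0.07800.
Δp* = 0.07800 − 0.53900 = -0.46100.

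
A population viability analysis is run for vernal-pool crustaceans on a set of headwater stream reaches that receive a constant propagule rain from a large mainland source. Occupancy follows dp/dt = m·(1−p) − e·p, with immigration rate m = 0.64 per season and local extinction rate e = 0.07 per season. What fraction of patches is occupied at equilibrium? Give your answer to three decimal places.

0.901

Setting dp/dt = 0: m − m·p* = e·p*, so m = (m+e)·p*.
p* = m/(m+e) = 0.64/(0.64+0.07) = 0.64/0.7100 = 0.9014.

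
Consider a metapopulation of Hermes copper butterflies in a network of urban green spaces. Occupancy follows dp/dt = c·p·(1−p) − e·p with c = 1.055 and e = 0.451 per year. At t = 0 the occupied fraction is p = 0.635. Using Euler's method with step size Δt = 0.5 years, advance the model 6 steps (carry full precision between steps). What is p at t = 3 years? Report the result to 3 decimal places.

0.579

Update rule: p ← p + [c·p·(1−p) − e·p]·Δt with Δt = 0.5.
  1  |  dp/dt·Δt = -0.020931  |  p_1 = 0.614069
  2  |  dp/dt·Δt = -0.013461  |  p_2 = 0.600608
  3  |  dp/dt·Δt = -0.008901  |  p_3 = 0.591706
  4  |  dp/dt·Δt = -0.005991  |  p_4 = 0.585715
  5  |  dp/dt·Δt = -0.004079  |  p_5 = 0.581636
  6  |  dp/dt·Δt = -0.002799  |  p_6 = 0.578836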